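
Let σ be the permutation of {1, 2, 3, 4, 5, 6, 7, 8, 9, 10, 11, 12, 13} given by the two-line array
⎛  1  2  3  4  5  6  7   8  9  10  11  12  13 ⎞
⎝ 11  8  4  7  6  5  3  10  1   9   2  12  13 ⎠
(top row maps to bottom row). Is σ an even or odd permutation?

In disjoint-cycle form the cycle lengths are 6, 3, 2, 1, 1.
A cycle of length ℓ contributes ℓ−1 transpositions, so σ is a product of 5 + 2 + 1 = 8 transpositions — even.

even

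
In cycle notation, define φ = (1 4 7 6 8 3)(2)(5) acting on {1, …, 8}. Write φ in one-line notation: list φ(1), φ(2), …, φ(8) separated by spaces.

Reading each image from the cycles: 1↦4, 2↦2, 3↦1, 4↦7, 5↦5, 6↦8, 7↦6, 8↦3.
Listing these in domain order gives 4 2 1 7 5 8 6 3.

4 2 1 7 5 8 6 3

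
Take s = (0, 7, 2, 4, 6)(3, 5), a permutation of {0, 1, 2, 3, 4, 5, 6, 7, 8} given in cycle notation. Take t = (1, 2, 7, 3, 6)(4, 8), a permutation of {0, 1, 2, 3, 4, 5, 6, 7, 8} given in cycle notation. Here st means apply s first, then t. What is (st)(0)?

(st)(0) = t(s(0)). s(0) = 7, then t(7) = 3. So (st)(0) = 3.

3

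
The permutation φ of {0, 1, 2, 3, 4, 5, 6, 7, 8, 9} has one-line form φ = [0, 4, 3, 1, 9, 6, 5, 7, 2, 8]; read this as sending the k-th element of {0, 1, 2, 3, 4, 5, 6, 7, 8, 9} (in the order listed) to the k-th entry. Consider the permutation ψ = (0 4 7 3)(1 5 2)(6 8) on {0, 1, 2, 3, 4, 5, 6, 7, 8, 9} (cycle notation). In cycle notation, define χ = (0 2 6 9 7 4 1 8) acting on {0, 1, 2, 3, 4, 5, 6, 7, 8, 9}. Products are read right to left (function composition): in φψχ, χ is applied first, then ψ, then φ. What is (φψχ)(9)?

Apply the permutations in order: χ(9) = 7, then ψ(7) = 3, then φ(3) = 1. So (φψχ)(9) = 1.

1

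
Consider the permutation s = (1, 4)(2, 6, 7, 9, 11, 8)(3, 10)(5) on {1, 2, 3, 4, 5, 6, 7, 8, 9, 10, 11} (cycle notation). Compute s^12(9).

9 lies in the 6-cycle (2, 6, 7, 9, 11, 8).
On a 6-cycle, s^6 is the identity, so s^12 = s^0 there (12 ≡ 0 mod 6).
So s^12(9) = 9.

9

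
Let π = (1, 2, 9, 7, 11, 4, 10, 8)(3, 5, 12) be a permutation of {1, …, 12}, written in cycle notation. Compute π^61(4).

9

4 lies in the 8-cycle (1, 2, 9, 7, 11, 4, 10, 8).
Since the cycle has length 8, π^61 acts on it the same as π^5 (61 mod 8 = 5).
Stepping 5 places around the cycle: 4 → 10 → 8 → 1 → 2 → 9.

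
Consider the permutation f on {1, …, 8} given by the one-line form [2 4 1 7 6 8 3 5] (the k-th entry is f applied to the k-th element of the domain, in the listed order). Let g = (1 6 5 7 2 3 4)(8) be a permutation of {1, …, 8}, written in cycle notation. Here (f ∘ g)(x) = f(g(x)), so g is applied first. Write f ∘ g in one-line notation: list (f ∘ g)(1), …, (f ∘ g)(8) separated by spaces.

8 1 7 2 3 6 4 5

For each element, apply g then f: 1 → 6 → 8; 2 → 3 → 1; 3 → 4 → 7; 4 → 1 → 2; 5 → 7 → 3; 6 → 5 → 6; 7 → 2 → 4; 8 → 8 → 5.
So f ∘ g in one-line form is 8 1 7 2 3 6 4 5.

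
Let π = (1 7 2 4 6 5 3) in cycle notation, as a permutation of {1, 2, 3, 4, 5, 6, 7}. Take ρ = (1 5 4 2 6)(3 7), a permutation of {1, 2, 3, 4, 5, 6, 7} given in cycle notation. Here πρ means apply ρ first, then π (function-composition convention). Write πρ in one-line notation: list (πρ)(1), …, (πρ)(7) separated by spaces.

3 5 2 4 6 7 1

Chase each element through ρ then π: 1 → 5 → 3; 2 → 6 → 5; 3 → 7 → 2; 4 → 2 → 4; 5 → 4 → 6; 6 → 1 → 7; 7 → 3 → 1.
So πρ in one-line form is 3 5 2 4 6 7 1.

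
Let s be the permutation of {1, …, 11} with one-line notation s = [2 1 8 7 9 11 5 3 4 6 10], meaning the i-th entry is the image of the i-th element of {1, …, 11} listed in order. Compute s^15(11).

11

Tracing 11 → 10 → … returns to 11 after 3 steps, so 11 lies in a 3-cycle (6, 11, 10).
On a 3-cycle, s^3 is the identity, so s^15 = s^0 there (15 ≡ 0 mod 3).
So s^15(11) = 11.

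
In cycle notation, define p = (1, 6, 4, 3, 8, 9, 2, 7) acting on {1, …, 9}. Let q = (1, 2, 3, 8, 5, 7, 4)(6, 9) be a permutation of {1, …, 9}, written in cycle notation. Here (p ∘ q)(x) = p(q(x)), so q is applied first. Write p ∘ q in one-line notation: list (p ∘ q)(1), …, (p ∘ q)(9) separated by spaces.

(p ∘ q)(x) = p(q(x)). Computing each image: p(q(1)) = p(2) = 7, p(q(2)) = p(3) = 8, p(q(3)) = p(8) = 9, p(q(4)) = p(1) = 6, p(q(5)) = p(7) = 1, p(q(6)) = p(9) = 2, p(q(7)) = p(4) = 3, p(q(8)) = p(5) = 5, p(q(9)) = p(6) = 4.
Hence p ∘ q = [7 8 9 6 1 2 3 5 4].

7 8 9 6 1 2 3 5 4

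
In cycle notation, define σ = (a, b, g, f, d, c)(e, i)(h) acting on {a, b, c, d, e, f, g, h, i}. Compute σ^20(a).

a lies in the 6-cycle (a, b, g, f, d, c).
Powers repeat with period 6 on this cycle, and 20 mod 6 = 2, so σ^20(a) = σ^2(a).
Advancing 2 steps from a: a → b → g.

g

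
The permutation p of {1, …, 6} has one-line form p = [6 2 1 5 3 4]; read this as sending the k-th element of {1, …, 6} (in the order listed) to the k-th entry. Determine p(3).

1

3 is element number 3 of the domain, and entry number 3 of the one-line form is 1, so p(3) = 1.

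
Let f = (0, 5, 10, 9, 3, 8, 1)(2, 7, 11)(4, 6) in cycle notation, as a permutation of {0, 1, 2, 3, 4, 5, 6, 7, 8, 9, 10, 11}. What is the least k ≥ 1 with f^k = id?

The disjoint cycles have lengths 7, 3, 2.
Since disjoint cycles commute, ord(f) = lcm(7, 3, 2) = 42.

42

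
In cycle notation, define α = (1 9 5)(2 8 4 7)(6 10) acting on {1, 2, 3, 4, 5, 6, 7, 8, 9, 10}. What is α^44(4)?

4 lies in the 4-cycle (2 8 4 7).
Since the cycle has length 4, α^44 acts on it the same as α^0 (44 mod 4 = 0).
So α^44(4) = 4.

4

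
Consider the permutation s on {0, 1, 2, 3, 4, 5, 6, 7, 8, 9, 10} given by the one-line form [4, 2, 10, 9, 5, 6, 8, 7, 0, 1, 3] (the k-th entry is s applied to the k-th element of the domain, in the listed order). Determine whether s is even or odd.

In disjoint-cycle form the cycle lengths are 5, 5, 1.
A cycle is odd iff its length is even; s has 0 even-length cycles, so sgn(s) = (−1)^0 and s is even.

even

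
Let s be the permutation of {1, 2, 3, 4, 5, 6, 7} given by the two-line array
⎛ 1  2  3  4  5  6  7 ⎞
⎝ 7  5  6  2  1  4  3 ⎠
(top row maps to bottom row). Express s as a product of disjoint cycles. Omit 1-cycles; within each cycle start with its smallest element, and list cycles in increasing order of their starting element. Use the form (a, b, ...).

(1, 7, 3, 6, 4, 2, 5)

Iterating s from 1 gives 1 → 7 → 3 → 6 → 4 → 2 → 5 → 1; that is the 7-cycle (1, 7, 3, 6, 4, 2, 5).
Continuing from each remaining unvisited element yields (1, 7, 3, 6, 4, 2, 5).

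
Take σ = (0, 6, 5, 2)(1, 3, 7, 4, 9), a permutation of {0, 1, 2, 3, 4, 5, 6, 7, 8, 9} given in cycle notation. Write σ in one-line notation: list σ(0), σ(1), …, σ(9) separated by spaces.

Reading each image from the cycles: 0↦6, 1↦3, 2↦0, 3↦7, 4↦9, 5↦2, 6↦5, 7↦4, 8↦8, 9↦1.
Listing these in domain order gives 6 3 0 7 9 2 5 4 8 1.

6 3 0 7 9 2 5 4 8 1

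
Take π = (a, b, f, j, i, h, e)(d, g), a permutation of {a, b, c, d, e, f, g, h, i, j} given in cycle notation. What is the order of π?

14

The cycle type of π is (7, 2, 1).
Since disjoint cycles commute, ord(π) = lcm(7, 2) = 14.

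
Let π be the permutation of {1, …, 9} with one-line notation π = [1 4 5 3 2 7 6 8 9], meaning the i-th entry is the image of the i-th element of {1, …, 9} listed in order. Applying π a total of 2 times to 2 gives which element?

Tracing 2 → 4 → … returns to 2 after 4 steps, so 2 lies in a 4-cycle (2 4 3 5).
Advancing 2 steps from 2: 2 → 4 → 3.

3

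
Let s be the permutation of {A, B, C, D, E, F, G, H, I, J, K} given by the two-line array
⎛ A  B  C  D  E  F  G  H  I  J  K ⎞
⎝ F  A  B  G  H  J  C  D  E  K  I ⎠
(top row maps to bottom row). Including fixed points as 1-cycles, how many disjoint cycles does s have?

The cycle decomposition is (A, F, J, K, I, E, H, D, G, C, B), which has 1 cycle (counting 1-cycles).

1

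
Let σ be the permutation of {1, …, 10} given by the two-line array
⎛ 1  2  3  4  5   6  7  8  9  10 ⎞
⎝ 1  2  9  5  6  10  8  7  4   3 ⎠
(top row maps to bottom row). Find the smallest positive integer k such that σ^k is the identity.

The disjoint-cycle form of σ has cycle lengths 6, 2, 1, 1.
Since disjoint cycles commute, ord(σ) = lcm(6, 2) = 6.

6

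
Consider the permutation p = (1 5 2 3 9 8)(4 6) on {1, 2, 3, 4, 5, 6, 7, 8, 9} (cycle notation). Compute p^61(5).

2

5 lies in the 6-cycle (1 5 2 3 9 8).
Powers repeat with period 6 on this cycle, and 61 mod 6 = 1, so p^61(5) = p^1(5).
Advancing 1 step from 5: 5 → 2.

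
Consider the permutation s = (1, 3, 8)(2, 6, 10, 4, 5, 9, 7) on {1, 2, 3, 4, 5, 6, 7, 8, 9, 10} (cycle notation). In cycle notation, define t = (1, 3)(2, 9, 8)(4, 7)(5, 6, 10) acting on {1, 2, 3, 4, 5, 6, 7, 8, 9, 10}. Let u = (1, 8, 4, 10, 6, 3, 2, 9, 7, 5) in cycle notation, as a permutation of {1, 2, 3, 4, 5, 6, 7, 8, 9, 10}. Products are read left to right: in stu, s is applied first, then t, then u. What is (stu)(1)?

Apply the permutations in order: s(1) = 3, then t(3) = 1, then u(1) = 8. So (stu)(1) = 8.

8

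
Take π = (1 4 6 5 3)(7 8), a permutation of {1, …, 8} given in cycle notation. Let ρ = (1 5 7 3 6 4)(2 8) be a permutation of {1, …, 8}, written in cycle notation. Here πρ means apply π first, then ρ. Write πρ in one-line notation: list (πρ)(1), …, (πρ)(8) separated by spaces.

1 8 5 4 6 7 2 3

Chase each element through π then ρ: 1 → 4 → 1; 2 → 2 → 8; 3 → 1 → 5; 4 → 6 → 4; 5 → 3 → 6; 6 → 5 → 7; 7 → 8 → 2; 8 → 7 → 3.
Collecting the images, πρ = [1 8 5 4 6 7 2 3].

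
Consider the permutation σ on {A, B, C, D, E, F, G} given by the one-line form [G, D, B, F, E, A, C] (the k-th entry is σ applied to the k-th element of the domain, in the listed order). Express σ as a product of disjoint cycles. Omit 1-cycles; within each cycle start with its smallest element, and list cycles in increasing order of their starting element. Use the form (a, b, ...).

Start at A and follow images: A → G → C → B → D → F → A, giving the cycle (A, G, C, B, D, F).
Continuing from each remaining unvisited element yields (A, G, C, B, D, F).

(A, G, C, B, D, F)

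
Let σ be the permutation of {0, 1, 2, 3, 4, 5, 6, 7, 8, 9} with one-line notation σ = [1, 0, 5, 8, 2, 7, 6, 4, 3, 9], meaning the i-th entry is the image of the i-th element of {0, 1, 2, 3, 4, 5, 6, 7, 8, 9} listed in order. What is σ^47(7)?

Tracing 7 → 4 → … returns to 7 after 4 steps, so 7 lies in a 4-cycle (2, 5, 7, 4).
Powers repeat with period 4 on this cycle, and 47 mod 4 = 3, so σ^47(7) = σ^3(7).
Stepping 3 places around the cycle: 7 → 4 → 2 → 5.

5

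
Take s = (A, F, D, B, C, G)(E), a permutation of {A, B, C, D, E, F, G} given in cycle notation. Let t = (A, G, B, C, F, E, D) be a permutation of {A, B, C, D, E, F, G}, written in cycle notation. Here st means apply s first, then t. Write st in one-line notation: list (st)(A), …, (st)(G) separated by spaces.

E F B C D A G

(st)(x) = t(s(x)). Computing each image: t(s(A)) = t(F) = E, t(s(B)) = t(C) = F, t(s(C)) = t(G) = B, t(s(D)) = t(B) = C, t(s(E)) = t(E) = D, t(s(F)) = t(D) = A, t(s(G)) = t(A) = G.
Hence st = [E F B C D A G].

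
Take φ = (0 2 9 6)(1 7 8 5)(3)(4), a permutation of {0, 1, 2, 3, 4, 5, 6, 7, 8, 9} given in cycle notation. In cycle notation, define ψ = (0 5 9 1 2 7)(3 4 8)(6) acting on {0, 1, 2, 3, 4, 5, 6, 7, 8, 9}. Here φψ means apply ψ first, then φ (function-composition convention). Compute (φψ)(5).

6

ψ(5) = 9, then φ(9) = 6; composing gives (φψ)(5) = 6.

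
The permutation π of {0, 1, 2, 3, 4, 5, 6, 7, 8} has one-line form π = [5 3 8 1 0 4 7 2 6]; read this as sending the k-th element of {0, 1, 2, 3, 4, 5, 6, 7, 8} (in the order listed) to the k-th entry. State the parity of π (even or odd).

In disjoint-cycle form the cycle lengths are 4, 3, 2.
A cycle is odd iff its length is even; π has 2 even-length cycles, so sgn(π) = (−1)^2 and π is even.

even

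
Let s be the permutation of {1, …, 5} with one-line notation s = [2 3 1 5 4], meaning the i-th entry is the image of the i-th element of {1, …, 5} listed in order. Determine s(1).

1 is element number 1 of the domain, and entry number 1 of the one-line form is 2, so s(1) = 2.

2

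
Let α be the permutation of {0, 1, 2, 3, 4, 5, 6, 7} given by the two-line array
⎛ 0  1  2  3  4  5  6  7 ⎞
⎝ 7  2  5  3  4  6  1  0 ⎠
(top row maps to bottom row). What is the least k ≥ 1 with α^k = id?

4

The disjoint-cycle form of α has cycle lengths 4, 2, 1, 1.
The order is lcm(4, 2) = 4.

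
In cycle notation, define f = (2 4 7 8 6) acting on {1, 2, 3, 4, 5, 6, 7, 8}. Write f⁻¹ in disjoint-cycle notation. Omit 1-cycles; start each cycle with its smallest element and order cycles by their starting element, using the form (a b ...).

(2 6 8 7 4)

If f sends a → b within a cycle, f⁻¹ sends b → a; equivalently, reverse each cycle.
Reversing each cycle of f and rotating so the smallest element leads gives (2 6 8 7 4).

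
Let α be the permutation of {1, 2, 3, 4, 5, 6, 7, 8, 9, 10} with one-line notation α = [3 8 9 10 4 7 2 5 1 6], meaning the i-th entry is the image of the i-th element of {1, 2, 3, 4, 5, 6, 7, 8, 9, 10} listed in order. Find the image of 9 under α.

1

9 is element number 9 of the domain, and entry number 9 of the one-line form is 1, so α(9) = 1.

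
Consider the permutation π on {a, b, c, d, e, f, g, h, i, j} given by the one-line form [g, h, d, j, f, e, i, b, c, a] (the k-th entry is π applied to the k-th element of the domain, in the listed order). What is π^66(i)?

Tracing i → c → … returns to i after 6 steps, so i lies in a 6-cycle (a g i c d j).
On a 6-cycle, π^6 is the identity, so π^66 = π^0 there (66 ≡ 0 mod 6).
So π^66(i) = i.

i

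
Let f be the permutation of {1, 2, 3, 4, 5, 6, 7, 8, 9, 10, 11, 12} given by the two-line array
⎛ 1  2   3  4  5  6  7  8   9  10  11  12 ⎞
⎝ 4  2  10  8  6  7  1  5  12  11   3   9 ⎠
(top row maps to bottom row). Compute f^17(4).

1

Tracing 4 → 8 → … returns to 4 after 6 steps, so 4 lies in a 6-cycle (1 4 8 5 6 7).
Since the cycle has length 6, f^17 acts on it the same as f^5 (17 mod 6 = 5).
Stepping 5 places around the cycle: 4 → 8 → 5 → 6 → 7 → 1.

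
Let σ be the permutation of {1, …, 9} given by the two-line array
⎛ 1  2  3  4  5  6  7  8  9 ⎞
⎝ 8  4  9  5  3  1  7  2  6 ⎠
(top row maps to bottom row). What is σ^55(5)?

4

Tracing 5 → 3 → … returns to 5 after 8 steps, so 5 lies in an 8-cycle (1, 8, 2, 4, 5, 3, 9, 6).
Since the cycle has length 8, σ^55 acts on it the same as σ^7 (55 mod 8 = 7).
Stepping 7 places around the cycle: 5 → 3 → 9 → 6 → 1 → 8 → 2 → 4.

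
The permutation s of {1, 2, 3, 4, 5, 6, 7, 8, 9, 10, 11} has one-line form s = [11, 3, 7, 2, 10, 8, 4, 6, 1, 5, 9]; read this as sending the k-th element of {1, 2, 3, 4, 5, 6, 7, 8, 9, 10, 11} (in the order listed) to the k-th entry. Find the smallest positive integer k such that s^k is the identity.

Decomposing into disjoint cycles gives cycle lengths 4, 3, 2, 2.
The order of s is the least common multiple of its cycle lengths: lcm(4, 3, 2, 2) = 12.

12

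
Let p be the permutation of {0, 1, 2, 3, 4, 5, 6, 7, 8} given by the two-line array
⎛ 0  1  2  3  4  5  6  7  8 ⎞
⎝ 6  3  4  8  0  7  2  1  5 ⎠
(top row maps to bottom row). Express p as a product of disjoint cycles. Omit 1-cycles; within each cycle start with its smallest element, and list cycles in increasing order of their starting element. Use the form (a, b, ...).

(0, 6, 2, 4)(1, 3, 8, 5, 7)

Iterating p from 0 gives 0 → 6 → 2 → 4 → 0; that is the 4-cycle (0, 6, 2, 4).
Repeating from the next unused element and collecting all non-trivial cycles gives (0, 6, 2, 4)(1, 3, 8, 5, 7).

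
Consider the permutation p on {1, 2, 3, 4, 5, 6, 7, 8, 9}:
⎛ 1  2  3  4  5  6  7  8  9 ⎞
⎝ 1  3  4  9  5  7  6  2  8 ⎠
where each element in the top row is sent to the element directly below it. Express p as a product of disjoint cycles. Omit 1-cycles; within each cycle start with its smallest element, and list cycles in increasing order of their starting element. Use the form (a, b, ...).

Iterating p from 2 gives 2 → 3 → 4 → 9 → 8 → 2; that is the 5-cycle (2, 3, 4, 9, 8).
Continuing from each remaining unvisited element yields (2, 3, 4, 9, 8)(6, 7).

(2, 3, 4, 9, 8)(6, 7)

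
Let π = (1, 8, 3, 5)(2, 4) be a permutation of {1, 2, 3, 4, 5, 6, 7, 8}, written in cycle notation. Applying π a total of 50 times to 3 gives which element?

1

3 lies in the 4-cycle (1, 8, 3, 5).
On a 4-cycle, π^4 is the identity, so π^50 = π^2 there (50 ≡ 2 mod 4).
Advancing 2 steps from 3: 3 → 5 → 1.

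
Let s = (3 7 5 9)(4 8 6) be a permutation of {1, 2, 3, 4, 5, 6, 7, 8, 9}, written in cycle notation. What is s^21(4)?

4 lies in the 3-cycle (4 8 6).
On a 3-cycle, s^3 is the identity, so s^21 = s^0 there (21 ≡ 0 mod 3).
So s^21(4) = 4.

4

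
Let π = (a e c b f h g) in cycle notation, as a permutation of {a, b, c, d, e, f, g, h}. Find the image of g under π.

a

Within (a e c b f h g), g ↦ a.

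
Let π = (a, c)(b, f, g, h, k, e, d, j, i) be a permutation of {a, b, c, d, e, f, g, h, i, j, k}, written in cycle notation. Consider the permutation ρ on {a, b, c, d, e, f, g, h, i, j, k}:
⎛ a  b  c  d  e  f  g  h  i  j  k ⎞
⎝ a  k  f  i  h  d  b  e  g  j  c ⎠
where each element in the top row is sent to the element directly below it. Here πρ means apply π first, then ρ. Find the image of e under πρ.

First apply π: π(e) = d, then ρ(d) = i. Thus (πρ)(e) = i.

i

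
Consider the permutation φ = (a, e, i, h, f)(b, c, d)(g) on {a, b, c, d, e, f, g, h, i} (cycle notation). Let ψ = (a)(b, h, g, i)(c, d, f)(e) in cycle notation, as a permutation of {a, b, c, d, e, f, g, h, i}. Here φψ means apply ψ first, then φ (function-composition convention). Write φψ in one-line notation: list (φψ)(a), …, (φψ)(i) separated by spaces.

e f b a i d h g c

(φψ)(x) = φ(ψ(x)). Computing each image: φ(ψ(a)) = φ(a) = e, φ(ψ(b)) = φ(h) = f, φ(ψ(c)) = φ(d) = b, φ(ψ(d)) = φ(f) = a, φ(ψ(e)) = φ(e) = i, φ(ψ(f)) = φ(c) = d, φ(ψ(g)) = φ(i) = h, φ(ψ(h)) = φ(g) = g, φ(ψ(i)) = φ(b) = c.
Hence φψ = [e f b a i d h g c].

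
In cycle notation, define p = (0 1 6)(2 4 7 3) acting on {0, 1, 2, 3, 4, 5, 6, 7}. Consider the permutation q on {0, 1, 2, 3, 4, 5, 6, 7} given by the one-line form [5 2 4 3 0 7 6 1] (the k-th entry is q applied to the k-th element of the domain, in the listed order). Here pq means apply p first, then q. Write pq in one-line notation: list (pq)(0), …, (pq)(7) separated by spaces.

(pq)(x) = q(p(x)). Computing each image: q(p(0)) = q(1) = 2, q(p(1)) = q(6) = 6, q(p(2)) = q(4) = 0, q(p(3)) = q(2) = 4, q(p(4)) = q(7) = 1, q(p(5)) = q(5) = 7, q(p(6)) = q(0) = 5, q(p(7)) = q(3) = 3.
Hence pq = [2 6 0 4 1 7 5 3].

2 6 0 4 1 7 5 3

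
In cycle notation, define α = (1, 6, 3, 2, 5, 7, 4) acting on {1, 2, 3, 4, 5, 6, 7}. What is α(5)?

7

5 appears in (1, 6, 3, 2, 5, 7, 4); the next entry (wrapping around) is 7.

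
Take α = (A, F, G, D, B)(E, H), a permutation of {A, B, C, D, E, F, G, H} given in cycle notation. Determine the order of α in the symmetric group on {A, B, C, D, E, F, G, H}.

10

The cycle type of α is (5, 2, 1).
The order of α is the least common multiple of its cycle lengths: lcm(5, 2) = 10.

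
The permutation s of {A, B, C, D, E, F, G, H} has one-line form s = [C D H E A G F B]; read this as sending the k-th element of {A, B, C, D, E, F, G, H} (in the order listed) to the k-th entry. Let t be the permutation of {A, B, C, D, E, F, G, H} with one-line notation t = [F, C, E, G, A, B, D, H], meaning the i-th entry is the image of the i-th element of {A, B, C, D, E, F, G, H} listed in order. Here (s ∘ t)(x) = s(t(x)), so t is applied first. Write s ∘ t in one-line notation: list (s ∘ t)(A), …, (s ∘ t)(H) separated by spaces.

G H A F C D E B

For each element, apply t then s: A → F → G; B → C → H; C → E → A; D → G → F; E → A → C; F → B → D; G → D → E; H → H → B.
So s ∘ t in one-line form is G H A F C D E B.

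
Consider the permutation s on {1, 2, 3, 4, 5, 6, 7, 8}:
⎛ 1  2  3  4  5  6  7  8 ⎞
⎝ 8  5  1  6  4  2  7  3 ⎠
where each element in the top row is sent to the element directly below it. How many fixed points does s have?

1

The fixed points (elements with s(x) = x) are {7}, so there is 1.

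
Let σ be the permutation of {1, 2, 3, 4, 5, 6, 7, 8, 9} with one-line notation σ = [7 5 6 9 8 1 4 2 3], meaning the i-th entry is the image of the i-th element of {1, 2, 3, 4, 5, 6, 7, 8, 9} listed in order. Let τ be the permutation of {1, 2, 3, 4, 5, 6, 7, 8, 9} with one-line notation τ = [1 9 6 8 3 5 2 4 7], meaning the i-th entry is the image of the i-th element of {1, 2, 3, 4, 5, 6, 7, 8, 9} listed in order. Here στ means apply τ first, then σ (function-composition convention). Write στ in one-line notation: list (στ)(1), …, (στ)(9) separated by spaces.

(στ)(x) = σ(τ(x)). Computing each image: σ(τ(1)) = σ(1) = 7, σ(τ(2)) = σ(9) = 3, σ(τ(3)) = σ(6) = 1, σ(τ(4)) = σ(8) = 2, σ(τ(5)) = σ(3) = 6, σ(τ(6)) = σ(5) = 8, σ(τ(7)) = σ(2) = 5, σ(τ(8)) = σ(4) = 9, σ(τ(9)) = σ(7) = 4.
Hence στ = [7 3 1 2 6 8 5 9 4].

7 3 1 2 6 8 5 9 4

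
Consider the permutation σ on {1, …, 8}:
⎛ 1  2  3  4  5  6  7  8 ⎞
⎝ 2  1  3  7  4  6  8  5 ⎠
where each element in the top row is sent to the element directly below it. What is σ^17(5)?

Tracing 5 → 4 → … returns to 5 after 4 steps, so 5 lies in a 4-cycle (4, 7, 8, 5).
Powers repeat with period 4 on this cycle, and 17 mod 4 = 1, so σ^17(5) = σ^1(5).
Stepping 1 place around the cycle: 5 → 4.

4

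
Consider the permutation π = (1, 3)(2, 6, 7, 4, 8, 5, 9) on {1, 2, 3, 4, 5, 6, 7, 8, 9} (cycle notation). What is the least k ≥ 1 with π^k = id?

14

The cycle type of π is (7, 2).
The order of π is the least common multiple of its cycle lengths: lcm(7, 2) = 14.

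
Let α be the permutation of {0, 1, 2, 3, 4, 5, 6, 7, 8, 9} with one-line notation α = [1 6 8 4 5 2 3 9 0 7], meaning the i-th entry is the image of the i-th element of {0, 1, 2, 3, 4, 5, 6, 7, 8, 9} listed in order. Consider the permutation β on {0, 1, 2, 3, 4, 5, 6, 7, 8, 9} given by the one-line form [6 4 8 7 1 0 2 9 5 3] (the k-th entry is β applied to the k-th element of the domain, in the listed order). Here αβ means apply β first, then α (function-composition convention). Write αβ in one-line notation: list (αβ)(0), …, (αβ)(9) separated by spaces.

(αβ)(x) = α(β(x)). Computing each image: α(β(0)) = α(6) = 3, α(β(1)) = α(4) = 5, α(β(2)) = α(8) = 0, α(β(3)) = α(7) = 9, α(β(4)) = α(1) = 6, α(β(5)) = α(0) = 1, α(β(6)) = α(2) = 8, α(β(7)) = α(9) = 7, α(β(8)) = α(5) = 2, α(β(9)) = α(3) = 4.
Hence αβ = [3 5 0 9 6 1 8 7 2 4].

3 5 0 9 6 1 8 7 2 4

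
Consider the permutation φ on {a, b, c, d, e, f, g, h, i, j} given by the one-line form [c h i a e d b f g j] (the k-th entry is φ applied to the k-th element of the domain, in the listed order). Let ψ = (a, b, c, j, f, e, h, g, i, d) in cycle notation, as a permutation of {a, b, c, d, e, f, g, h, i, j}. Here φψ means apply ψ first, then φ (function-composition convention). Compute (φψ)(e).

f

(φψ)(e) = φ(ψ(e)). ψ(e) = h, then φ(h) = f. So (φψ)(e) = f.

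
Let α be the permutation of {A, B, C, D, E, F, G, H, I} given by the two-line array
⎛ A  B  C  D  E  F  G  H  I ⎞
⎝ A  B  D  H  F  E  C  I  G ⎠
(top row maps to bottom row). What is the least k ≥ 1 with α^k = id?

The disjoint-cycle form of α has cycle lengths 5, 2, 1, 1.
The order of α is the least common multiple of its cycle lengths: lcm(5, 2) = 10.

10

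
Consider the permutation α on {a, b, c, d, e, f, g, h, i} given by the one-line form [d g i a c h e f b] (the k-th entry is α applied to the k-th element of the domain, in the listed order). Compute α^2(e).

i

Tracing e → c → … returns to e after 5 steps, so e lies in a 5-cycle (b, g, e, c, i).
Stepping 2 places around the cycle: e → c → i.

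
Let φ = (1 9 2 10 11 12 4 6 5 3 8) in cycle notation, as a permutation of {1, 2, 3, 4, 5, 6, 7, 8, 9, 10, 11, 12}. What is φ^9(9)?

8

9 lies in the 11-cycle (1 9 2 10 11 12 4 6 5 3 8).
Advancing 9 steps from 9: 9 → 2 → 10 → 11 → 12 → 4 → 6 → 5 → 3 → 8.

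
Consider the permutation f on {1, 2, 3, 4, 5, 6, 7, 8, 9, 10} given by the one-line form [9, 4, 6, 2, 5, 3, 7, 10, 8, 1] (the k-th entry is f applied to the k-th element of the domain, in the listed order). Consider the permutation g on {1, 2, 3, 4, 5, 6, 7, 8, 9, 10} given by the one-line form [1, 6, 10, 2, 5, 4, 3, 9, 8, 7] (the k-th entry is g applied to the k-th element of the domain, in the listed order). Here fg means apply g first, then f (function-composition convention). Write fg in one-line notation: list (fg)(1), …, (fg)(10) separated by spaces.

9 3 1 4 5 2 6 8 10 7

For each element, apply g then f: 1 → 1 → 9; 2 → 6 → 3; 3 → 10 → 1; 4 → 2 → 4; 5 → 5 → 5; 6 → 4 → 2; 7 → 3 → 6; 8 → 9 → 8; 9 → 8 → 10; 10 → 7 → 7.
So fg in one-line form is 9 3 1 4 5 2 6 8 10 7.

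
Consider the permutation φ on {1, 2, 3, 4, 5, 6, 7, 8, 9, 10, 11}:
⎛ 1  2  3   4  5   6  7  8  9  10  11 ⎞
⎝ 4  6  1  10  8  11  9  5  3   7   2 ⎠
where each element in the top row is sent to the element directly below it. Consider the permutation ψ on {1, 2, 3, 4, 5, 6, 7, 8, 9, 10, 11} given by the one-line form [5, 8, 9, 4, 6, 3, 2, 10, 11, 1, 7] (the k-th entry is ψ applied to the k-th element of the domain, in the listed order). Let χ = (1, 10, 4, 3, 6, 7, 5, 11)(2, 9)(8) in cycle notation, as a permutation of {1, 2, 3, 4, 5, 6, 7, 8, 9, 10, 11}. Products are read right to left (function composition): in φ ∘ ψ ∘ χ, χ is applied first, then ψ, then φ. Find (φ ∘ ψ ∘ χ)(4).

Chase 4: χ(4) = 3; ψ(3) = 9; φ(9) = 3. Hence (φ ∘ ψ ∘ χ)(4) = 3.

3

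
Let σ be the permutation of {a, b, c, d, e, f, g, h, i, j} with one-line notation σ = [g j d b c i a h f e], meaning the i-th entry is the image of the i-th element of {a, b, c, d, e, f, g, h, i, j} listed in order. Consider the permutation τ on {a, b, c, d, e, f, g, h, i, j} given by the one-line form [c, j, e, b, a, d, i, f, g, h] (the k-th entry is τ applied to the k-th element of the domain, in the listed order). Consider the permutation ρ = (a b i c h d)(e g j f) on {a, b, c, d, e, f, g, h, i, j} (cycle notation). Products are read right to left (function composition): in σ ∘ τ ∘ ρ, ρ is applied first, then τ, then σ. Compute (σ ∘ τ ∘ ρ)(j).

b

(σ ∘ τ ∘ ρ)(j) = σ(τ(ρ(j))). ρ(j) = f, then τ(f) = d, then σ(d) = b, so the result is b.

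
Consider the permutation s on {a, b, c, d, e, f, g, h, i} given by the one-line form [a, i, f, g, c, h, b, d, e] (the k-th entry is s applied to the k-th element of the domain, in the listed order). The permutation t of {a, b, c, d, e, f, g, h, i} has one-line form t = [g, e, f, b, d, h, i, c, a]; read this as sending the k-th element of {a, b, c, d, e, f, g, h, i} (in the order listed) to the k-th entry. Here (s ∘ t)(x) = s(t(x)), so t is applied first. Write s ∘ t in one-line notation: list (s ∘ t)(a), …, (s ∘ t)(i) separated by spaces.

For each element, apply t then s: a → g → b; b → e → c; c → f → h; d → b → i; e → d → g; f → h → d; g → i → e; h → c → f; i → a → a.
So s ∘ t in one-line form is b c h i g d e f a.

b c h i g d e f a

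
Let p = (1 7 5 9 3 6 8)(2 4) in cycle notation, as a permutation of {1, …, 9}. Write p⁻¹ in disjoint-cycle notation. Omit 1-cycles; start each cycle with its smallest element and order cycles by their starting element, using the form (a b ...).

(1 8 6 3 9 5 7)(2 4)

If p sends a → b within a cycle, p⁻¹ sends b → a; equivalently, reverse each cycle.
Reversing each cycle of p and rotating so the smallest element leads gives (1 8 6 3 9 5 7)(2 4).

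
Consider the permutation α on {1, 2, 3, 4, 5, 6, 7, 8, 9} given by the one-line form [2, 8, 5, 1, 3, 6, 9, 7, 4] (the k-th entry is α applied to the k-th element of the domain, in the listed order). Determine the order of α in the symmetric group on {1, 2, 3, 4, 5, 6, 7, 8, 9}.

6

The disjoint-cycle form of α has cycle lengths 6, 2, 1.
The order of α is the least common multiple of its cycle lengths: lcm(6, 2) = 6.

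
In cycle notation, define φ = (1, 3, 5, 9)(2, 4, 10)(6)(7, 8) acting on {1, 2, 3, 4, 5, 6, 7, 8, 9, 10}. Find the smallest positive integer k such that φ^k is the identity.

12

The cycle type of φ is (4, 3, 2, 1).
The order of φ is the least common multiple of its cycle lengths: lcm(4, 3, 2) = 12.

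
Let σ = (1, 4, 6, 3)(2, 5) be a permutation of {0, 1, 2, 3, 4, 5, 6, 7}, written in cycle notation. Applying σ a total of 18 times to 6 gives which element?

6 lies in the 4-cycle (1, 4, 6, 3).
Since the cycle has length 4, σ^18 acts on it the same as σ^2 (18 mod 4 = 2).
Advancing 2 steps from 6: 6 → 3 → 1.

1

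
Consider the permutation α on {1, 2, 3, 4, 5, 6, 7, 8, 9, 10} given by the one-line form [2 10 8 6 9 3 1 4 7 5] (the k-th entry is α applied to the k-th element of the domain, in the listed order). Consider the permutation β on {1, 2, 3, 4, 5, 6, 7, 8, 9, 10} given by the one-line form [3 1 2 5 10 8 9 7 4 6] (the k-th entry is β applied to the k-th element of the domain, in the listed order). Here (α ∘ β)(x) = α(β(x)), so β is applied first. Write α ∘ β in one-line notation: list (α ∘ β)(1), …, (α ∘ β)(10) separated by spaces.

(α ∘ β)(x) = α(β(x)). Computing each image: α(β(1)) = α(3) = 8, α(β(2)) = α(1) = 2, α(β(3)) = α(2) = 10, α(β(4)) = α(5) = 9, α(β(5)) = α(10) = 5, α(β(6)) = α(8) = 4, α(β(7)) = α(9) = 7, α(β(8)) = α(7) = 1, α(β(9)) = α(4) = 6, α(β(10)) = α(6) = 3.
Hence α ∘ β = [8 2 10 9 5 4 7 1 6 3].

8 2 10 9 5 4 7 1 6 3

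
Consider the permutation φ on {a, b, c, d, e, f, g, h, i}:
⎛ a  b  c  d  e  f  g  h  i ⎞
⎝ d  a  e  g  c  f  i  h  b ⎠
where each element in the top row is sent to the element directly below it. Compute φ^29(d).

Tracing d → g → … returns to d after 5 steps, so d lies in a 5-cycle (a d g i b).
Powers repeat with period 5 on this cycle, and 29 mod 5 = 4, so φ^29(d) = φ^4(d).
Advancing 4 steps from d: d → g → i → b → a.

a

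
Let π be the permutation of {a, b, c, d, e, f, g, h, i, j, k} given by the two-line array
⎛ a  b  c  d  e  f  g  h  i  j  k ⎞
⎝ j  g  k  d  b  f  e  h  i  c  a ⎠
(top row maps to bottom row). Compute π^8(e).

Tracing e → b → … returns to e after 3 steps, so e lies in a 3-cycle (b, g, e).
Since the cycle has length 3, π^8 acts on it the same as π^2 (8 mod 3 = 2).
Stepping 2 places around the cycle: e → b → g.

g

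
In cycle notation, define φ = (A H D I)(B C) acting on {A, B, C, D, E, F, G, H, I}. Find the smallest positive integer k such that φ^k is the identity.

4

The cycle type of φ is (4, 2, 1, 1, 1).
The order is lcm(4, 2) = 4.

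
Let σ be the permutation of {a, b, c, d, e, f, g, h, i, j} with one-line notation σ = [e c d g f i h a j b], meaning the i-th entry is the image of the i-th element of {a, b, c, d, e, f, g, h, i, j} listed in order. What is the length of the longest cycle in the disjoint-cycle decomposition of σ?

Decomposing into disjoint cycles gives (a, e, f, i, j, b, c, d, g, h); the longest has length 10.

10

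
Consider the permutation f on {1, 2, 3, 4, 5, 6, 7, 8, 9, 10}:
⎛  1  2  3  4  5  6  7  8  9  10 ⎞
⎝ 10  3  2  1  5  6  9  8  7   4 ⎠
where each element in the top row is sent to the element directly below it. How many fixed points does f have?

3

The fixed points (elements with f(x) = x) are {5, 6, 8}, so there are 3.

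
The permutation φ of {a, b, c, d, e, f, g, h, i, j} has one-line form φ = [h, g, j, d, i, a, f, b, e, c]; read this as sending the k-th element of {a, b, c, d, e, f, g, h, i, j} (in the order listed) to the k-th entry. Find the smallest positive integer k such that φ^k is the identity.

10

Decomposing into disjoint cycles gives cycle lengths 5, 2, 2, 1.
The order is lcm(5, 2, 2) = 10.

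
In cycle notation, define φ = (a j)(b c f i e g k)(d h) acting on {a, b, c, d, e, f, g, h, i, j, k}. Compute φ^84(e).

e lies in the 7-cycle (b c f i e g k).
On a 7-cycle, φ^7 is the identity, so φ^84 = φ^0 there (84 ≡ 0 mod 7).
So φ^84(e) = e.

e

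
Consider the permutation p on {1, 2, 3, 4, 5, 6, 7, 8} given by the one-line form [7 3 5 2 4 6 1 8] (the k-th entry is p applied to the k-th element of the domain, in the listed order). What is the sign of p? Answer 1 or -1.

1

In disjoint-cycle form the cycle lengths are 4, 2, 1, 1.
A cycle is odd iff its length is even; p has 2 even-length cycles, so sgn(p) = (−1)^2 and p is even.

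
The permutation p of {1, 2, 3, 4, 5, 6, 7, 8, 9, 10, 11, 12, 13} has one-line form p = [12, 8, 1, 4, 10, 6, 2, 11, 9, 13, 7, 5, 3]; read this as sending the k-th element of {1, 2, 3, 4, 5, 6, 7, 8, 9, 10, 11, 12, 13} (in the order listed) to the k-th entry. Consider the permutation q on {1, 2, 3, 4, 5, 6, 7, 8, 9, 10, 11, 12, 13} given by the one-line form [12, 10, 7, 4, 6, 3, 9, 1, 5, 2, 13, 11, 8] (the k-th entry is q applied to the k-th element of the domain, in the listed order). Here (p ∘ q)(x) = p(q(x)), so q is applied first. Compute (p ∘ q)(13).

q(13) = 8, then p(8) = 11; composing gives (p ∘ q)(13) = 11.

11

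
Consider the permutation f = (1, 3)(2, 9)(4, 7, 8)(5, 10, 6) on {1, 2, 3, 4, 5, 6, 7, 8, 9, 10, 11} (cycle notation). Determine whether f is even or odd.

even

The cycle lengths are 3, 3, 2, 2, 1.
A cycle is odd iff its length is even; f has 2 even-length cycles, so sgn(f) = (−1)^2 and f is even.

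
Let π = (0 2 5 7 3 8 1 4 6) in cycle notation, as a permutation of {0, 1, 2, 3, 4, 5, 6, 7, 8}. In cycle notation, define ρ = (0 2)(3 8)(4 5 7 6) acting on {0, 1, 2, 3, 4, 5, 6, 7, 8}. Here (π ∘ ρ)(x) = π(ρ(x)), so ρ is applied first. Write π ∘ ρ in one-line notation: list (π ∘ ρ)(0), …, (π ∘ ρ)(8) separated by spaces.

Chase each element through ρ then π: 0 → 2 → 5; 1 → 1 → 4; 2 → 0 → 2; 3 → 8 → 1; 4 → 5 → 7; 5 → 7 → 3; 6 → 4 → 6; 7 → 6 → 0; 8 → 3 → 8.
Collecting the images, π ∘ ρ = [5 4 2 1 7 3 6 0 8].

5 4 2 1 7 3 6 0 8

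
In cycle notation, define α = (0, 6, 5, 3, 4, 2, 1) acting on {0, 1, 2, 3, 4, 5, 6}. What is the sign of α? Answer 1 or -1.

The cycle lengths are 7.
A cycle of length ℓ contributes ℓ−1 transpositions, so α is a product of 6 transpositions — even.

1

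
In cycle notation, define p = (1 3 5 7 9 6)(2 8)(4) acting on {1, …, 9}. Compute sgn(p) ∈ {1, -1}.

The cycle lengths are 6, 2, 1.
A cycle is odd iff its length is even; p has 2 even-length cycles, so sgn(p) = (−1)^2 and p is even.

1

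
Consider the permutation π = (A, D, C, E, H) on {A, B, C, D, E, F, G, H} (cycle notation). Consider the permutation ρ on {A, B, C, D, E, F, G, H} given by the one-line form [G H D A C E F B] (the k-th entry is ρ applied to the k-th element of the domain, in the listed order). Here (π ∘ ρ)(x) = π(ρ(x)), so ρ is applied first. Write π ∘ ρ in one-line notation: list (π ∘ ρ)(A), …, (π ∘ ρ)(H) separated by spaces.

Chase each element through ρ then π: A → G → G; B → H → A; C → D → C; D → A → D; E → C → E; F → E → H; G → F → F; H → B → B.
Collecting the images, π ∘ ρ = [G A C D E H F B].

G A C D E H F B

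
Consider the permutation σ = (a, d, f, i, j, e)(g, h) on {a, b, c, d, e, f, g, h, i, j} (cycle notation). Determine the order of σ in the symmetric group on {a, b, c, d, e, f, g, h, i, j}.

6

The cycle type of σ is (6, 2, 1, 1).
Since disjoint cycles commute, ord(σ) = lcm(6, 2) = 6.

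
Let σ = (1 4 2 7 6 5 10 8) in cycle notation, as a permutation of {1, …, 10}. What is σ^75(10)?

4

10 lies in the 8-cycle (1 4 2 7 6 5 10 8).
Since the cycle has length 8, σ^75 acts on it the same as σ^3 (75 mod 8 = 3).
Stepping 3 places around the cycle: 10 → 8 → 1 → 4.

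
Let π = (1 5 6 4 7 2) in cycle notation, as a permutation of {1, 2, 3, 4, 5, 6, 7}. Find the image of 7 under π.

Within (1 5 6 4 7 2), 7 ↦ 2.

2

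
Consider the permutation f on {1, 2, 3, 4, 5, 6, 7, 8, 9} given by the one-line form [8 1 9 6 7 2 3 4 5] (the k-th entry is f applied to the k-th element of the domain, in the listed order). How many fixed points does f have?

0

No element satisfies f(x) = x, so there are 0 fixed points.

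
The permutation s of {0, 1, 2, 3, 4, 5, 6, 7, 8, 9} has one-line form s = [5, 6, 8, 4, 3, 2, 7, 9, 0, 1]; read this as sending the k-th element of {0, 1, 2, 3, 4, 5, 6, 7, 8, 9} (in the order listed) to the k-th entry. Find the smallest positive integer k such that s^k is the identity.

Writing s as disjoint cycles, the cycle lengths are 4, 4, 2.
The order of s is the least common multiple of its cycle lengths: lcm(4, 4, 2) = 4.

4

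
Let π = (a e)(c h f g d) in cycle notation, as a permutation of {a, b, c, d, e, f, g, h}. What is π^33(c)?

c lies in the 5-cycle (c h f g d).
Powers repeat with period 5 on this cycle, and 33 mod 5 = 3, so π^33(c) = π^3(c).
Advancing 3 steps from c: c → h → f → g.

g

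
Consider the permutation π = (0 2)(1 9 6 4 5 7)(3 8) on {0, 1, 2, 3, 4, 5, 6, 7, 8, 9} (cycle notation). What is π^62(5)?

5 lies in the 6-cycle (1 9 6 4 5 7).
Since the cycle has length 6, π^62 acts on it the same as π^2 (62 mod 6 = 2).
Advancing 2 steps from 5: 5 → 7 → 1.

1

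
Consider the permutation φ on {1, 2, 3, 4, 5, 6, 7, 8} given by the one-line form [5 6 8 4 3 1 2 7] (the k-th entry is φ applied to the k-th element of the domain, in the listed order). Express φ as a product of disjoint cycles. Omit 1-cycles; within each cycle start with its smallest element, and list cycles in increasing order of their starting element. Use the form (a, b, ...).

Start at 1 and follow images: 1 → 5 → 3 → 8 → 7 → 2 → 6 → 1, giving the cycle (1, 5, 3, 8, 7, 2, 6).
Repeating from the next unused element and collecting all non-trivial cycles gives (1, 5, 3, 8, 7, 2, 6).

(1, 5, 3, 8, 7, 2, 6)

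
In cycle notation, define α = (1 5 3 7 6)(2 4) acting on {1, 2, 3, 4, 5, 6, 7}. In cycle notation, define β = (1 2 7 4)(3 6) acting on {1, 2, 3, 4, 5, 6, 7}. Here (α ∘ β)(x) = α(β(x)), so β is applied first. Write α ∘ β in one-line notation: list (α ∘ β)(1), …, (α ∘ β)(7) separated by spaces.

(α ∘ β)(x) = α(β(x)). Computing each image: α(β(1)) = α(2) = 4, α(β(2)) = α(7) = 6, α(β(3)) = α(6) = 1, α(β(4)) = α(1) = 5, α(β(5)) = α(5) = 3, α(β(6)) = α(3) = 7, α(β(7)) = α(4) = 2.
Hence α ∘ β = [4 6 1 5 3 7 2].

4 6 1 5 3 7 2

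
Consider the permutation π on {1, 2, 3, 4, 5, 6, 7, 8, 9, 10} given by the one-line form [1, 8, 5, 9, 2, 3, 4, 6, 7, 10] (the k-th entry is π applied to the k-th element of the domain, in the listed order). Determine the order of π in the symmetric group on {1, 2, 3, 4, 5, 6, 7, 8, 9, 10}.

Writing π as disjoint cycles, the cycle lengths are 5, 3, 1, 1.
The order is lcm(5, 3) = 15.

15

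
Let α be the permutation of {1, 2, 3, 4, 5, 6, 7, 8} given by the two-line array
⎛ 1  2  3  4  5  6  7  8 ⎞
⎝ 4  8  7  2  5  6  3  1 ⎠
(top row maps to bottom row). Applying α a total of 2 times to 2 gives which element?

Tracing 2 → 8 → … returns to 2 after 4 steps, so 2 lies in a 4-cycle (1, 4, 2, 8).
Advancing 2 steps from 2: 2 → 8 → 1.

1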